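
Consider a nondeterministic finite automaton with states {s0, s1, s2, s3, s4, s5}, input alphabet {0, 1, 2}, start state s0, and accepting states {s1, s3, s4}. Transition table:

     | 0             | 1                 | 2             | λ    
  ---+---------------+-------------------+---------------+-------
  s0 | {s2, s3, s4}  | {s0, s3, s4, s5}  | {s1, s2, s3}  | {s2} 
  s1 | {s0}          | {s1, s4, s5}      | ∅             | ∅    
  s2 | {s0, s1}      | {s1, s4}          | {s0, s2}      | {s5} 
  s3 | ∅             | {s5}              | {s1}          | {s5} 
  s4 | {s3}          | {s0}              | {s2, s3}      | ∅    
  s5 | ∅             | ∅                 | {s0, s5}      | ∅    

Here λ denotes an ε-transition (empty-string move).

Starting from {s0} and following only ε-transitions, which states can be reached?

{s0, s2, s5}

Begin with {s0}.
ε-move s0 → s2; add s2.
ε-move s2 → s5; add s5.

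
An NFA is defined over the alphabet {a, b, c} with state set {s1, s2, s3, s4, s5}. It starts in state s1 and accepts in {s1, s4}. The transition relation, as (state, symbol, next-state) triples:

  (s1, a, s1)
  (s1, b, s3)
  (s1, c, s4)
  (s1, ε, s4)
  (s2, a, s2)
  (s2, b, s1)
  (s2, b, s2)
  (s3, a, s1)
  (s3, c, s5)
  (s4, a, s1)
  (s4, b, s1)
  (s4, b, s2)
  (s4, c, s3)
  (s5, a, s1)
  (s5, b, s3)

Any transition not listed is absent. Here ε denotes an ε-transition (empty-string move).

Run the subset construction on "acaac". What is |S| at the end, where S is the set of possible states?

2

Start: ε-closure({s1}) = {s1, s4}.
Read 'a': s1→{s1}, s4→{s1}; union {s1}; ε-closure = {s1, s4}.
Read 'c': s1→{s4}, s4→{s3}; now {s3, s4}.
Read 'a': s3→{s1}, s4→{s1}; union {s1}; ε-closure = {s1, s4}.
Read 'a': s1→{s1}, s4→{s1}; union {s1}; ε-closure = {s1, s4}.
Read 'c': s1→{s4}, s4→{s3}; now {s3, s4}.
That set has 2 states.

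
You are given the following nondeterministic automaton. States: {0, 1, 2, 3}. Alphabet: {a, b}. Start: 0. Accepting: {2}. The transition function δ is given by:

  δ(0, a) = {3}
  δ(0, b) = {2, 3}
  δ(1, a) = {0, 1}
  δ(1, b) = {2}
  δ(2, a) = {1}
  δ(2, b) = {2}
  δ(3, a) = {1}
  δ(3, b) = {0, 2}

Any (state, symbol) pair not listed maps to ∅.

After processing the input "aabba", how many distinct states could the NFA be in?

1

Start in {0}.
Read 'a': 0→{3}; now {3}.
Read 'a': 3→{1}; now {1}.
Read 'b': 1→{2}; now {2}.
Read 'b': 2→{2}; now {2}.
Read 'a': 2→{1}; now {1}.
That set has 1 state.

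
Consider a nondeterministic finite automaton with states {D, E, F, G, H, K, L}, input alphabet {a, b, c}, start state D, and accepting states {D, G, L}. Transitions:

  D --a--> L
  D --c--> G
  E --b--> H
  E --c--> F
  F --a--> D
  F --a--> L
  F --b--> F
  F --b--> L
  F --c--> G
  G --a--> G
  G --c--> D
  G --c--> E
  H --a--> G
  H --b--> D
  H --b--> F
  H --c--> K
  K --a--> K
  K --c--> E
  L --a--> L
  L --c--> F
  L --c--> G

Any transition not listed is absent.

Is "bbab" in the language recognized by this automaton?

No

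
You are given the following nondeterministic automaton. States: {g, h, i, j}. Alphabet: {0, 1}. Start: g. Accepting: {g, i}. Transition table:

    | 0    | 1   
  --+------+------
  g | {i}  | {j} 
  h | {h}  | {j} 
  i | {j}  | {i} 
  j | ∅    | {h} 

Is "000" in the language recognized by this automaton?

Start in {g}.
Read '0': g→{i}; now {i}.
Read '0': i→{j}; now {j}.
Read '0': j→∅; now ∅.
The final set ∅ contains no accepting state.

No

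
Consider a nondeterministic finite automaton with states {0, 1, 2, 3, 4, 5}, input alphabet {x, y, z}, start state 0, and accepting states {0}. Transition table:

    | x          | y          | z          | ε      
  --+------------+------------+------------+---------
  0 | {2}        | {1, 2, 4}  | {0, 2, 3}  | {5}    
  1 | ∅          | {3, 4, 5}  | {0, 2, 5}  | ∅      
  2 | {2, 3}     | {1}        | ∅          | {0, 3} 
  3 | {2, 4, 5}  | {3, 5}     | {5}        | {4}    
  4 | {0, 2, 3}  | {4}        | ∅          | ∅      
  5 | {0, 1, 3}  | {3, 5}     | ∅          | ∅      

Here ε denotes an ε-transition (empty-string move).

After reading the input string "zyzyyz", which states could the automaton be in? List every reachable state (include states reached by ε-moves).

{0, 2, 3, 4, 5}

Start: ε-closure({0}) = {0, 5}.
Read 'z': {0, 5} → {0, 2, 3, 4, 5}.
Read 'y': {0, 2, 3, 4, 5} → {0, 1, 2, 3, 4, 5}.
Read 'z': {0, 1, 2, 3, 4, 5} → {0, 2, 3, 4, 5}.
Read 'y': {0, 2, 3, 4, 5} → {0, 1, 2, 3, 4, 5}.
Read 'y': {0, 1, 2, 3, 4, 5} → {0, 1, 2, 3, 4, 5}.
Read 'z': {0, 1, 2, 3, 4, 5} → {0, 2, 3, 4, 5}.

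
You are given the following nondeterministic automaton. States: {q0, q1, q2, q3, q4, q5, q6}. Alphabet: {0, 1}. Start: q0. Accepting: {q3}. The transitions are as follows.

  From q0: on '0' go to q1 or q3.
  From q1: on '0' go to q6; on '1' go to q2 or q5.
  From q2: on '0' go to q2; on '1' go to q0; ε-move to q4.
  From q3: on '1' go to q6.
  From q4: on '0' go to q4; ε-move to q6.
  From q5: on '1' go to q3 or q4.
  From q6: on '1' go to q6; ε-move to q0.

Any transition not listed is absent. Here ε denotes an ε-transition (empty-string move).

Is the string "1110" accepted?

No

Start in {q0}.
Read '1': q0→∅; now ∅.
The set is empty and remains empty for the remaining 3 symbols.
The final set ∅ contains no accepting state.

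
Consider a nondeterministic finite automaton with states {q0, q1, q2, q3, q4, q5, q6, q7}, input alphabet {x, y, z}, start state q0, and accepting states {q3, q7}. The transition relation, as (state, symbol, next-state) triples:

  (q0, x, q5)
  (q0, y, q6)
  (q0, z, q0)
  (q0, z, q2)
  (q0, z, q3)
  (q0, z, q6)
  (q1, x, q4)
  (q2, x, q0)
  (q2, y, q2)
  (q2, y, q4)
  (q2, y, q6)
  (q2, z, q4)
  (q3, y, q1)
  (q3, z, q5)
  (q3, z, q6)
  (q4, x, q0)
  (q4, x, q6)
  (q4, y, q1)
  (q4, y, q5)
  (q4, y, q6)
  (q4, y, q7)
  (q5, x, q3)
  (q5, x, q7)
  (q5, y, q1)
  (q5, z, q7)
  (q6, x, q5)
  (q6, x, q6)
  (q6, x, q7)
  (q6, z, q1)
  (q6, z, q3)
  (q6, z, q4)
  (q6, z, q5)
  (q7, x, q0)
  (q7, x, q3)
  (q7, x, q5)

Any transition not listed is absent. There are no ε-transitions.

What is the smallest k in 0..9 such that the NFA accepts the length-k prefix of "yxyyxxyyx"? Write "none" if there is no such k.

Start in {q0}.
Read 'y': {q0} → {q6}.
Read 'x': {q6} → {q5, q6, q7}.
None of the earlier sets intersect F, but {q5, q6, q7} does.

2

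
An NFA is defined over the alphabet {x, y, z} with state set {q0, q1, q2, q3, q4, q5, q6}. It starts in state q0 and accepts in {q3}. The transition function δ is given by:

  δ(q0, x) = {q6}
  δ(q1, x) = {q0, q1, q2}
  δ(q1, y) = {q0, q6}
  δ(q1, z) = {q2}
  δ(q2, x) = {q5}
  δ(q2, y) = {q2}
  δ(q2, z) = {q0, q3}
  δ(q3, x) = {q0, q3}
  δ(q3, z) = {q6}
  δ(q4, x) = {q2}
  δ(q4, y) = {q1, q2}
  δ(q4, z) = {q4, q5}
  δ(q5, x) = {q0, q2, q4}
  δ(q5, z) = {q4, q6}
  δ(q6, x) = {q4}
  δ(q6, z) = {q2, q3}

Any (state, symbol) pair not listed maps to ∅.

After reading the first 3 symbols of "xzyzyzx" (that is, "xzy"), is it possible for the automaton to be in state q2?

Yes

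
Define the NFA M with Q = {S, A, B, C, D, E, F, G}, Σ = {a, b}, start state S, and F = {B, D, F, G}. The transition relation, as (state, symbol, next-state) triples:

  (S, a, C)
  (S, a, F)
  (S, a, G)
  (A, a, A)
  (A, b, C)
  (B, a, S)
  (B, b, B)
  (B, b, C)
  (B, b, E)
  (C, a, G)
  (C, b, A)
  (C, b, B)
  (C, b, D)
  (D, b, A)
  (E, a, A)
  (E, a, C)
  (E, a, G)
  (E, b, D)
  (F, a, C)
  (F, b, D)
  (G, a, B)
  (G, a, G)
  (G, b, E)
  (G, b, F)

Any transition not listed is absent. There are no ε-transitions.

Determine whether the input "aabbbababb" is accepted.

Start in {S}.
Read 'a': S→{C, F, G}; now {C, F, G}.
Read 'a': C→{G}, F→{C}, G→{B, G}; now {B, C, G}.
Read 'b': B→{B, C, E}, C→{A, B, D}, G→{E, F}; now {A, B, C, D, E, F}.
Read 'b': A→{C}, B→{B, C, E}, C→{A, B, D}, D→{A}, E→{D}, F→{D}; now {A, B, C, D, E}.
Read 'b': A→{C}, B→{B, C, E}, C→{A, B, D}, D→{A}, E→{D}; now {A, B, C, D, E}.
Read 'a': A→{A}, B→{S}, C→{G}, D→∅, E→{A, C, G}; now {S, A, C, G}.
Read 'b': S→∅, A→{C}, C→{A, B, D}, G→{E, F}; now {A, B, C, D, E, F}.
Read 'a': A→{A}, B→{S}, C→{G}, D→∅, E→{A, C, G}, F→{C}; now {S, A, C, G}.
Read 'b': S→∅, A→{C}, C→{A, B, D}, G→{E, F}; now {A, B, C, D, E, F}.
Read 'b': A→{C}, B→{B, C, E}, C→{A, B, D}, D→{A}, E→{D}, F→{D}; now {A, B, C, D, E}.
The final set {A, B, C, D, E} contains the accepting states B, D.

Yes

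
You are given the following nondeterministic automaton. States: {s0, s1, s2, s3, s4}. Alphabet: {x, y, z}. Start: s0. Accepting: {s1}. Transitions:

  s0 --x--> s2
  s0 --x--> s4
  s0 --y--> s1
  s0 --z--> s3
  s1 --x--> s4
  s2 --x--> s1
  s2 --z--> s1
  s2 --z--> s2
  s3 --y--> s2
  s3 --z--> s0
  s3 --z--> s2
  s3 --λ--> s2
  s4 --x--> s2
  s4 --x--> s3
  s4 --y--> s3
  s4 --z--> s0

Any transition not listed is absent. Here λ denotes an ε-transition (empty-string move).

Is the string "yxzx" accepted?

No

Start in {s0}.
Read 'y': s0→{s1}; now {s1}.
Read 'x': s1→{s4}; now {s4}.
Read 'z': s4→{s0}; now {s0}.
Read 'x': s0→{s2, s4}; now {s2, s4}.
The final set {s2, s4} contains no accepting state.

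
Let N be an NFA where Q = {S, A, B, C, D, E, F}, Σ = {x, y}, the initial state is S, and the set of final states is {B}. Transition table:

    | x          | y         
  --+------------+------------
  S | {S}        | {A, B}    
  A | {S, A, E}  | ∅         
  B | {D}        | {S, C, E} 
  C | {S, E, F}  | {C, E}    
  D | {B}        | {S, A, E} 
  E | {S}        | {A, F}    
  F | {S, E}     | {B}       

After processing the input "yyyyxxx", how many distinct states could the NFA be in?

Start in {S}.
Read 'y': S→{A, B}; now {A, B}.
Read 'y': A→∅, B→{S, C, E}; now {S, C, E}.
Read 'y': S→{A, B}, C→{C, E}, E→{A, F}; now {A, B, C, E, F}.
Read 'y': A→∅, B→{S, C, E}, C→{C, E}, E→{A, F}, F→{B}; now {S, A, B, C, E, F}.
Read 'x': S→{S}, A→{S, A, E}, B→{D}, C→{S, E, F}, E→{S}, F→{S, E}; now {S, A, D, E, F}.
Read 'x': S→{S}, A→{S, A, E}, D→{B}, E→{S}, F→{S, E}; now {S, A, B, E}.
Read 'x': S→{S}, A→{S, A, E}, B→{D}, E→{S}; now {S, A, D, E}.
That set has 4 states.

4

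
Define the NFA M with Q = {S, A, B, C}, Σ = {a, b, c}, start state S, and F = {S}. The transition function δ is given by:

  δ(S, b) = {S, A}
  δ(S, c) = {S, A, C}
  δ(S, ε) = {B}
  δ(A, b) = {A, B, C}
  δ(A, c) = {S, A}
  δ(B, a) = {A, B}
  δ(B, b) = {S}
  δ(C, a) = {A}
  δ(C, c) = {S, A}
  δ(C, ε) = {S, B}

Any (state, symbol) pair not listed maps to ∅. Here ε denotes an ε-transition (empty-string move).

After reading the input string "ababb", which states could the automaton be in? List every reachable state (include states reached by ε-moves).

{S, A, B, C}

Start: ε-closure({S}) = {S, B}.
Read 'a': {S, B} → {A, B}.
Read 'b': {A, B} → {S, A, B, C}.
Read 'a': {S, A, B, C} → {A, B}.
Read 'b': {A, B} → {S, A, B, C}.
Read 'b': {S, A, B, C} → {S, A, B, C}.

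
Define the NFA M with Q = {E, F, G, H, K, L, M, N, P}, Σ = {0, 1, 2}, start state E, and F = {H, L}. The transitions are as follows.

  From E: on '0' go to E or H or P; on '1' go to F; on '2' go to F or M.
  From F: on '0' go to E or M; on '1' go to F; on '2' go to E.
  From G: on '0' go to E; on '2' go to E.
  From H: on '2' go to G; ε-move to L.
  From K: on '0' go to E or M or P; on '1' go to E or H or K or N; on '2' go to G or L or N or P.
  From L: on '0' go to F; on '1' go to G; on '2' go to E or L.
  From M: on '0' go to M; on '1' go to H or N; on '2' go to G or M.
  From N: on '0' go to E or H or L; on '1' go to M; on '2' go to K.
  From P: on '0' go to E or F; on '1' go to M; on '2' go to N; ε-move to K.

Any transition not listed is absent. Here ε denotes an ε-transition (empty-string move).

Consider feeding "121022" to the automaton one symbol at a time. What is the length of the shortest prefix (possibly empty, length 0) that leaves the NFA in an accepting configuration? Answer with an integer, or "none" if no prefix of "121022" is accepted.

none

Start in {E}.
Read '1': {E} → {F}.
Read '2': {F} → {E}.
Read '1': {E} → {F}.
Read '0': {F} → {E, M}.
Read '2': {E, M} → {F, G, M}.
Read '2': {F, G, M} → {E, G, M}.
No reachable set along the way intersects F.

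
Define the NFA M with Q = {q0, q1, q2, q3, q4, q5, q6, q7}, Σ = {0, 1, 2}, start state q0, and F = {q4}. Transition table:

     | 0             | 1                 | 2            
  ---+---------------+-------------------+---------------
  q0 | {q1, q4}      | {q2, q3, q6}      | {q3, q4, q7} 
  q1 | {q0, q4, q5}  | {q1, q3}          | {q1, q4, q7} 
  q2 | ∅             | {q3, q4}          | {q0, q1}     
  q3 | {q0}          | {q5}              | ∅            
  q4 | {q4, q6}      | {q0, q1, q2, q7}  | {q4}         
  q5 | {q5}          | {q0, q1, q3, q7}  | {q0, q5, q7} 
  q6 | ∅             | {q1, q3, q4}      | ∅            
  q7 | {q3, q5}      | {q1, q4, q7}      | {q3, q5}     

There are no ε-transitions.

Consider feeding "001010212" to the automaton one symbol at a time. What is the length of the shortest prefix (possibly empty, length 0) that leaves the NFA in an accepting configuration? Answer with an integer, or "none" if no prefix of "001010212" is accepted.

1

Start in {q0}.
Read '0': q0→{q1, q4}; now {q1, q4}.
None of the earlier sets intersect F, but {q1, q4} does.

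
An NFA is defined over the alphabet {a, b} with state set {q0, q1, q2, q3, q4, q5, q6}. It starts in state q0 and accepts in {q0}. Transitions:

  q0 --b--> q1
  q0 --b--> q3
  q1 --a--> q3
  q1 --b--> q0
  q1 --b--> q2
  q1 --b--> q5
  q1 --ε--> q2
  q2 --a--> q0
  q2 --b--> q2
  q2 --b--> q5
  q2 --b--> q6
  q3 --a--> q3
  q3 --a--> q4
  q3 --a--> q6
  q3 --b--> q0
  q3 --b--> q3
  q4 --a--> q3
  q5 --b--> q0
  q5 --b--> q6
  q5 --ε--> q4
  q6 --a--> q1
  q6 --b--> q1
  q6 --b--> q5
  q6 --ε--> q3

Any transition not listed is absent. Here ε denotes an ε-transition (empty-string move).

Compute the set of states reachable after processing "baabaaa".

{q0, q1, q2, q3, q4, q6}

Start in {q0}.
Read 'b': q0→{q1, q3}; union {q1, q3}; ε-closure = {q1, q2, q3}.
Read 'a': q1→{q3}, q2→{q0}, q3→{q3, q4, q6}; now {q0, q3, q4, q6}.
Read 'a': q0→∅, q3→{q3, q4, q6}, q4→{q3}, q6→{q1}; union {q1, q3, q4, q6}; ε-closure = {q1, q2, q3, q4, q6}.
Read 'b': q1→{q0, q2, q5}, q2→{q2, q5, q6}, q3→{q0, q3}, q4→∅, q6→{q1, q5}; union {q0, q1, q2, q3, q5, q6}; ε-closure = {q0, q1, q2, q3, q4, q5, q6}.
Read 'a': q0→∅, q1→{q3}, q2→{q0}, q3→{q3, q4, q6}, q4→{q3}, q5→∅, q6→{q1}; union {q0, q1, q3, q4, q6}; ε-closure = {q0, q1, q2, q3, q4, q6}.
Read 'a': q0→∅, q1→{q3}, q2→{q0}, q3→{q3, q4, q6}, q4→{q3}, q6→{q1}; union {q0, q1, q3, q4, q6}; ε-closure = {q0, q1, q2, q3, q4, q6}.
Read 'a': q0→∅, q1→{q3}, q2→{q0}, q3→{q3, q4, q6}, q4→{q3}, q6→{q1}; union {q0, q1, q3, q4, q6}; ε-closure = {q0, q1, q2, q3, q4, q6}.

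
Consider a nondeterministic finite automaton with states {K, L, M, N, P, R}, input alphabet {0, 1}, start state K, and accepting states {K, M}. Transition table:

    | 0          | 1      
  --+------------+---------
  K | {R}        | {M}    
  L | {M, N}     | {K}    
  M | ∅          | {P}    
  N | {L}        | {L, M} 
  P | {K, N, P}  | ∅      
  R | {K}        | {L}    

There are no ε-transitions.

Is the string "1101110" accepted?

No

Start in {K}.
Read '1': K→{M}; now {M}.
Read '1': M→{P}; now {P}.
Read '0': P→{K, N, P}; now {K, N, P}.
Read '1': K→{M}, N→{L, M}, P→∅; now {L, M}.
Read '1': L→{K}, M→{P}; now {K, P}.
Read '1': K→{M}, P→∅; now {M}.
Read '0': M→∅; now ∅.
The final set ∅ contains no accepting state.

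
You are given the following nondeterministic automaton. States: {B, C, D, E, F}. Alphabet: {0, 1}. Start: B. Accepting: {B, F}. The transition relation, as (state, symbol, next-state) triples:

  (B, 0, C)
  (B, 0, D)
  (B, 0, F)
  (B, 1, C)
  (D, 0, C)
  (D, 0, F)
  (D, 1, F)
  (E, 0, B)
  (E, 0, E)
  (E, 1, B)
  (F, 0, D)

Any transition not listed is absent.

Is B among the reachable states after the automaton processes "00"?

Start in {B}.
Read '0': B→{C, D, F}; now {C, D, F}.
Read '0': C→∅, D→{C, F}, F→{D}; now {C, D, F}.
State B is not in {C, D, F}.

No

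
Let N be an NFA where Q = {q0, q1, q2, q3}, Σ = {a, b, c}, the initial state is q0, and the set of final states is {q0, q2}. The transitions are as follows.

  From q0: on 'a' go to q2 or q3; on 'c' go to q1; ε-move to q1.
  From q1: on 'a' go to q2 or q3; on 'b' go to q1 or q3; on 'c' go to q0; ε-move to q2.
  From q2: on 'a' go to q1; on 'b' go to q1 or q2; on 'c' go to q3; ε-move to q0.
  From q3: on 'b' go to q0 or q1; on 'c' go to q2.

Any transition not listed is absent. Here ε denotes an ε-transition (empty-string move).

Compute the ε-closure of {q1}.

Begin with {q1}.
ε-move q1 → q2; add q2.
ε-move q2 → q0; add q0.

{q0, q1, q2}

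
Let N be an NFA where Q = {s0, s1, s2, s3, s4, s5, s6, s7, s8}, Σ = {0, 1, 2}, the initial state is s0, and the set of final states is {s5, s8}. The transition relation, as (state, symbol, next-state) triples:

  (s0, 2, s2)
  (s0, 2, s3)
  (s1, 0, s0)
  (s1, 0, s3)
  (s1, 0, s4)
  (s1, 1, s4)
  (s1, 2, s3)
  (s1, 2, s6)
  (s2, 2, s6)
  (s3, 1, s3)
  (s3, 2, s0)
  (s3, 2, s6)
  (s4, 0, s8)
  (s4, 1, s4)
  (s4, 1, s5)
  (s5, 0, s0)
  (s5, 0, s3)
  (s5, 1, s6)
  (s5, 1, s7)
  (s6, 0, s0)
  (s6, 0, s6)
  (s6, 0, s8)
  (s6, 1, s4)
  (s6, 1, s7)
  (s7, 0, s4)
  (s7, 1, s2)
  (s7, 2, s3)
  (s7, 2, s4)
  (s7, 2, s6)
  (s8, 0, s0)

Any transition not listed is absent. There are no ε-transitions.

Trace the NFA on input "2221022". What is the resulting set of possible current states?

Start in {s0}.
Read '2': s0→{s2, s3}; now {s2, s3}.
Read '2': s2→{s6}, s3→{s0, s6}; now {s0, s6}.
Read '2': s0→{s2, s3}, s6→∅; now {s2, s3}.
Read '1': s2→∅, s3→{s3}; now {s3}.
Read '0': s3→∅; now ∅.
The set is empty and remains empty for the remaining 2 symbols.

∅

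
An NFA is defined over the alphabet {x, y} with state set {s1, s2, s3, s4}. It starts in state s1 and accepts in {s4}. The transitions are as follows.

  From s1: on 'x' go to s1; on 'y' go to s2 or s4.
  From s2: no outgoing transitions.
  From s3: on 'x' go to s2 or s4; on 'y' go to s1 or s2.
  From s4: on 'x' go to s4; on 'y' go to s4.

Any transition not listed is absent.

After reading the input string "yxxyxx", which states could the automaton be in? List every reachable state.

{s4}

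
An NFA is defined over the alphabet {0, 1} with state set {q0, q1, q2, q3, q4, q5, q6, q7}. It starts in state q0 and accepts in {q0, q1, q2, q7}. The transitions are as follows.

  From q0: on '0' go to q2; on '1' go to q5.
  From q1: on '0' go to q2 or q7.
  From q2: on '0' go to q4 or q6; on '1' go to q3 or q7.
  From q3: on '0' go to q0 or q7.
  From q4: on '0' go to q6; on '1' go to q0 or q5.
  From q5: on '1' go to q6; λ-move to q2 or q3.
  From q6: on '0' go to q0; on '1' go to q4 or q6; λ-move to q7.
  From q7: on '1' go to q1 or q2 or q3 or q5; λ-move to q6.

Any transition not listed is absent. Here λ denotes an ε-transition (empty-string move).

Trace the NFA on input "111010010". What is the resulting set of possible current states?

{q0, q2, q4, q6, q7}

Start in {q0}.
Read '1': q0→{q5}; union {q5}; ε-closure = {q2, q3, q5}.
Read '1': q2→{q3, q7}, q3→∅, q5→{q6}; now {q3, q6, q7}.
Read '1': q3→∅, q6→{q4, q6}, q7→{q1, q2, q3, q5}; union {q1, q2, q3, q4, q5, q6}; ε-closure = {q1, q2, q3, q4, q5, q6, q7}.
Read '0': q1→{q2, q7}, q2→{q4, q6}, q3→{q0, q7}, q4→{q6}, q5→∅, q6→{q0}, q7→∅; now {q0, q2, q4, q6, q7}.
Read '1': q0→{q5}, q2→{q3, q7}, q4→{q0, q5}, q6→{q4, q6}, q7→{q1, q2, q3, q5}; now {q0, q1, q2, q3, q4, q5, q6, q7}.
Read '0': q0→{q2}, q1→{q2, q7}, q2→{q4, q6}, q3→{q0, q7}, q4→{q6}, q5→∅, q6→{q0}, q7→∅; now {q0, q2, q4, q6, q7}.
Read '0': q0→{q2}, q2→{q4, q6}, q4→{q6}, q6→{q0}, q7→∅; union {q0, q2, q4, q6}; ε-closure = {q0, q2, q4, q6, q7}.
Read '1': q0→{q5}, q2→{q3, q7}, q4→{q0, q5}, q6→{q4, q6}, q7→{q1, q2, q3, q5}; now {q0, q1, q2, q3, q4, q5, q6, q7}.
Read '0': q0→{q2}, q1→{q2, q7}, q2→{q4, q6}, q3→{q0, q7}, q4→{q6}, q5→∅, q6→{q0}, q7→∅; now {q0, q2, q4, q6, q7}.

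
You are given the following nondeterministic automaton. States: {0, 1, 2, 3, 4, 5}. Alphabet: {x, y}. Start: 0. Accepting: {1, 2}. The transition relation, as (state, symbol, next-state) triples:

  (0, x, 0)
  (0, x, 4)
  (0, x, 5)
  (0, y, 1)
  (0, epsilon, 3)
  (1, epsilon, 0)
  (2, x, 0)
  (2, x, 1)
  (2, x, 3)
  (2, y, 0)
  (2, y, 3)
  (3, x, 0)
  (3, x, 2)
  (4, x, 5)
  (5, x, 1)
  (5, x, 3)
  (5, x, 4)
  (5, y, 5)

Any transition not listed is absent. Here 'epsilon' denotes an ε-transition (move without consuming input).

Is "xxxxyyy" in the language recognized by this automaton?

Start: ε-closure({0}) = {0, 3}.
Read 'x': {0, 3} → {0, 2, 3, 4, 5}.
Read 'x': {0, 2, 3, 4, 5} → {0, 1, 2, 3, 4, 5}.
Read 'x': {0, 1, 2, 3, 4, 5} → {0, 1, 2, 3, 4, 5}.
Read 'x': {0, 1, 2, 3, 4, 5} → {0, 1, 2, 3, 4, 5}.
Read 'y': {0, 1, 2, 3, 4, 5} → {0, 1, 3, 5}.
Read 'y': {0, 1, 3, 5} → {0, 1, 3, 5}.
Read 'y': {0, 1, 3, 5} → {0, 1, 3, 5}.
The final set {0, 1, 3, 5} contains the accepting state 1.

Yes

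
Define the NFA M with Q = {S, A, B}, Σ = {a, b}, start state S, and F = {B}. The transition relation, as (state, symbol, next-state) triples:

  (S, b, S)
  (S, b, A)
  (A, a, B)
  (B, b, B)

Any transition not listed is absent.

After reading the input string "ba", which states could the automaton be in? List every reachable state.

{B}

Start in {S}.
Read 'b': {S} → {S, A}.
Read 'a': {S, A} → {B}.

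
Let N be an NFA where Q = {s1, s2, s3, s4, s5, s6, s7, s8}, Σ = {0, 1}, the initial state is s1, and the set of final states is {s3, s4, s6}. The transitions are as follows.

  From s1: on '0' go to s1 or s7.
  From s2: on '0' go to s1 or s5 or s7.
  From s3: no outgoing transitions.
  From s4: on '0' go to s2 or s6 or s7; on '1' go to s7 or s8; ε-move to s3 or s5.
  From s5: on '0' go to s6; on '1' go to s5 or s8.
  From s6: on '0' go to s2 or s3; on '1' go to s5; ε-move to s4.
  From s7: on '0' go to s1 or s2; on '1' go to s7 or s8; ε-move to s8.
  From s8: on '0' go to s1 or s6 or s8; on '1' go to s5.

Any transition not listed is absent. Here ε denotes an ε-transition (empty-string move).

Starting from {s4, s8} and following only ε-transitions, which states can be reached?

{s3, s4, s5, s8}

Begin with {s4, s8}.
ε-move s4 → s3; add s3.
ε-move s4 → s5; add s5.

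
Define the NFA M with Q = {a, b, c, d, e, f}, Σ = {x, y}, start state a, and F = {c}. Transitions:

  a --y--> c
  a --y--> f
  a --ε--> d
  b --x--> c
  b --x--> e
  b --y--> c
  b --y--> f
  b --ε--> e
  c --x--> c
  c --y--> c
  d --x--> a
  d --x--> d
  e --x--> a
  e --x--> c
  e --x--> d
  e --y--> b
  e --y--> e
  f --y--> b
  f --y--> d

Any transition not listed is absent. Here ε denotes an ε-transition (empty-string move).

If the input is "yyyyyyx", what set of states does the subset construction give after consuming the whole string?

Start: ε-closure({a}) = {a, d}.
Read 'y': {a, d} → {c, f}.
Read 'y': {c, f} → {b, c, d, e}.
Read 'y': {b, c, d, e} → {b, c, e, f}.
Read 'y': {b, c, e, f} → {b, c, d, e, f}.
Read 'y': {b, c, d, e, f} → {b, c, d, e, f}.
Read 'y': {b, c, d, e, f} → {b, c, d, e, f}.
Read 'x': {b, c, d, e, f} → {a, c, d, e}.

{a, c, d, e}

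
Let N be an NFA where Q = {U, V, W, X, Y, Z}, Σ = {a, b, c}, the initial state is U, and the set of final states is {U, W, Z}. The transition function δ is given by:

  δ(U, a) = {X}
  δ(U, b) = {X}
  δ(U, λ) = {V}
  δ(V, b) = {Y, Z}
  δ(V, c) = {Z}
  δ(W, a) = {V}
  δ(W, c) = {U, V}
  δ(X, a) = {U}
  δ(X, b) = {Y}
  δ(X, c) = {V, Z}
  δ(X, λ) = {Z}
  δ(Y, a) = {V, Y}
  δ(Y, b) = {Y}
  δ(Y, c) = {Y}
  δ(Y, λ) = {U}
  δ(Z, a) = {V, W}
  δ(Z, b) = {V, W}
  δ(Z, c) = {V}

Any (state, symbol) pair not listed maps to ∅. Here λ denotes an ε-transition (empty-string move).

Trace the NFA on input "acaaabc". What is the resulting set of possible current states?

∅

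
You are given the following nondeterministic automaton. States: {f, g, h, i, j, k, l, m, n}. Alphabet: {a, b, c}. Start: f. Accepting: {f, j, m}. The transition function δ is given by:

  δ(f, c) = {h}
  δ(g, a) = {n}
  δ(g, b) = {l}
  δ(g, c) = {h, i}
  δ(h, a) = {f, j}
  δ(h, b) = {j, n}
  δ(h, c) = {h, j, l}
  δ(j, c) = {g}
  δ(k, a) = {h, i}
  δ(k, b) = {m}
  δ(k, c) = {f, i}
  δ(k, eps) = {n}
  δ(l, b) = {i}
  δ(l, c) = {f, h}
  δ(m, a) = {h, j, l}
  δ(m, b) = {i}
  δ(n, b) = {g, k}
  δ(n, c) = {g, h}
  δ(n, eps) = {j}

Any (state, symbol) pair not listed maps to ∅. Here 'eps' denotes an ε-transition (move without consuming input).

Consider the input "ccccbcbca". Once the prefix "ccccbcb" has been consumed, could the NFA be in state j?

Yes

Start in {f}.
Read 'c': {f} → {h}.
Read 'c': {h} → {h, j, l}.
Read 'c': {h, j, l} → {f, g, h, j, l}.
Read 'c': {f, g, h, j, l} → {f, g, h, i, j, l}.
Read 'b': {f, g, h, i, j, l} → {i, j, l, n}.
Read 'c': {i, j, l, n} → {f, g, h}.
Read 'b': {f, g, h} → {j, l, n}.
State j is in {j, l, n}.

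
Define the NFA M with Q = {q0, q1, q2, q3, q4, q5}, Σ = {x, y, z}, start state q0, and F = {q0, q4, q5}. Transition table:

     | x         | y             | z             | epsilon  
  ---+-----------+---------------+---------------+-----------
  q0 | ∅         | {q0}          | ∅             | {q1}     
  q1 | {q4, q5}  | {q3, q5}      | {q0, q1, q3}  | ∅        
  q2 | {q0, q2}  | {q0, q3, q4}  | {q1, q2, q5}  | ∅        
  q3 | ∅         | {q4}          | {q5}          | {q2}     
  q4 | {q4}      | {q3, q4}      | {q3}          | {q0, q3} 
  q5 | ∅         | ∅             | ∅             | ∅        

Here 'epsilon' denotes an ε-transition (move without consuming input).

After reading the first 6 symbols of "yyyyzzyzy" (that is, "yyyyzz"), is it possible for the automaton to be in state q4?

No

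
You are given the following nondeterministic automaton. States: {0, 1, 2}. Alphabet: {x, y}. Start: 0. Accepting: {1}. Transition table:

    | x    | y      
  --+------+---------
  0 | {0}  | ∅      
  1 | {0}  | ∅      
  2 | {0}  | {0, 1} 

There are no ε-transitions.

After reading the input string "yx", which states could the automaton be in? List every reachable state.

Start in {0}.
Read 'y': {0} → ∅.
The set is empty and remains empty for the remaining 1 symbol.

∅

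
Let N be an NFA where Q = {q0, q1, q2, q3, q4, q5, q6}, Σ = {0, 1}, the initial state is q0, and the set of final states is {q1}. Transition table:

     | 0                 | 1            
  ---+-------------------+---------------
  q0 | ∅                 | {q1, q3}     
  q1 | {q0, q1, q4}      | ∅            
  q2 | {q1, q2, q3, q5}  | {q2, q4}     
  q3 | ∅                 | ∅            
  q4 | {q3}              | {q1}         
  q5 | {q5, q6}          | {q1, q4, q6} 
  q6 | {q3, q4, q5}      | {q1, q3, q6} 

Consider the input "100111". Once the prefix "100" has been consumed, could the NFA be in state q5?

No

Start in {q0}.
Read '1': {q0} → {q1, q3}.
Read '0': {q1, q3} → {q0, q1, q4}.
Read '0': {q0, q1, q4} → {q0, q1, q3, q4}.
State q5 is not in {q0, q1, q3, q4}.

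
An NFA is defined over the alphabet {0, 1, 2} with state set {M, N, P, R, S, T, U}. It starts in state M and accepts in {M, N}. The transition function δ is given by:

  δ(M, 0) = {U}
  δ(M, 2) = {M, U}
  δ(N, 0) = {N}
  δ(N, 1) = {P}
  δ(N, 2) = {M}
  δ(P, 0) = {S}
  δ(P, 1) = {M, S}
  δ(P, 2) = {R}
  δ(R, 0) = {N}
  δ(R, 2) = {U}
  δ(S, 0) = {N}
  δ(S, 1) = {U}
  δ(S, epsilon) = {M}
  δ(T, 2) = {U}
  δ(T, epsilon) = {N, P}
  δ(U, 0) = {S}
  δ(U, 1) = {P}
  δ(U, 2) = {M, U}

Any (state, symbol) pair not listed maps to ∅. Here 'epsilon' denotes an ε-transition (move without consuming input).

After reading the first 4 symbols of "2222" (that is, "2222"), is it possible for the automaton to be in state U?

Yes

Start in {M}.
Read '2': M→{M, U}; now {M, U}.
Read '2': M→{M, U}, U→{M, U}; now {M, U}.
Read '2': M→{M, U}, U→{M, U}; now {M, U}.
Read '2': M→{M, U}, U→{M, U}; now {M, U}.
State U is in {M, U}.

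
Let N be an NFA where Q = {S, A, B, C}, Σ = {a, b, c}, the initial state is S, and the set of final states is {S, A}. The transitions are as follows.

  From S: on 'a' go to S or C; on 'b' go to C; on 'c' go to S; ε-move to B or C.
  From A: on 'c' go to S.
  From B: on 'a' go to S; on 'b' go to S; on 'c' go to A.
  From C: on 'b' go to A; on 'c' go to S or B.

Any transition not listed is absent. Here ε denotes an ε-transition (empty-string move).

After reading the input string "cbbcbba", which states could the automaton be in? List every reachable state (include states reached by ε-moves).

Start: ε-closure({S}) = {S, B, C}.
Read 'c': S→{S}, B→{A}, C→{S, B}; union {S, A, B}; ε-closure = {S, A, B, C}.
Read 'b': S→{C}, A→∅, B→{S}, C→{A}; union {S, A, C}; ε-closure = {S, A, B, C}.
Read 'b': S→{C}, A→∅, B→{S}, C→{A}; union {S, A, C}; ε-closure = {S, A, B, C}.
Read 'c': S→{S}, A→{S}, B→{A}, C→{S, B}; union {S, A, B}; ε-closure = {S, A, B, C}.
Read 'b': S→{C}, A→∅, B→{S}, C→{A}; union {S, A, C}; ε-closure = {S, A, B, C}.
Read 'b': S→{C}, A→∅, B→{S}, C→{A}; union {S, A, C}; ε-closure = {S, A, B, C}.
Read 'a': S→{S, C}, A→∅, B→{S}, C→∅; union {S, C}; ε-closure = {S, B, C}.

{S, B, C}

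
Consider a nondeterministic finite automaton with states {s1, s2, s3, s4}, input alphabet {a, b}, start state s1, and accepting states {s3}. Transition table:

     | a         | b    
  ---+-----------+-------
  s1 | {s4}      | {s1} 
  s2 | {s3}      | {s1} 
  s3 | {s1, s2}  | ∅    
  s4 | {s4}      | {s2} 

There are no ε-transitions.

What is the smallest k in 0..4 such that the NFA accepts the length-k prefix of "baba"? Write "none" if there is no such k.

Start in {s1}.
Read 'b': s1→{s1}; now {s1}.
Read 'a': s1→{s4}; now {s4}.
Read 'b': s4→{s2}; now {s2}.
Read 'a': s2→{s3}; now {s3}.
None of the earlier sets intersect F, but {s3} does.

4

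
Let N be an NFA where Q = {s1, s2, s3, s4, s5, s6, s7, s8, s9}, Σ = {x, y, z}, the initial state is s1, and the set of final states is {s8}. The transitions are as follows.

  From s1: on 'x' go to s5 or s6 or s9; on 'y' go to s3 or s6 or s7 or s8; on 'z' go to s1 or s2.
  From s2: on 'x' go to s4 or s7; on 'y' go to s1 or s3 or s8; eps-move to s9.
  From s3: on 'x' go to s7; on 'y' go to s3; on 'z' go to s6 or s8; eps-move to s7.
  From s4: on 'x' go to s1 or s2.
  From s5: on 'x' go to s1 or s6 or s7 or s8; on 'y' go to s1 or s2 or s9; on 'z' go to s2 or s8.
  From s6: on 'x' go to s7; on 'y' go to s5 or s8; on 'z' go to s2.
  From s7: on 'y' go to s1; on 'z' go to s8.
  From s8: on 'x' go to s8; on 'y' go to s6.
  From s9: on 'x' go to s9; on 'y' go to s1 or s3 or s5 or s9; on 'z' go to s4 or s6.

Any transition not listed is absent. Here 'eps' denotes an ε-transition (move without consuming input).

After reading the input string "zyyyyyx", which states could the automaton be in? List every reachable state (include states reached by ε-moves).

Start in {s1}.
Read 'z': s1→{s1, s2}; union {s1, s2}; ε-closure = {s1, s2, s9}.
Read 'y': s1→{s3, s6, s7, s8}, s2→{s1, s3, s8}, s9→{s1, s3, s5, s9}; now {s1, s3, s5, s6, s7, s8, s9}.
Read 'y': s1→{s3, s6, s7, s8}, s3→{s3}, s5→{s1, s2, s9}, s6→{s5, s8}, s7→{s1}, s8→{s6}, s9→{s1, s3, s5, s9}; now {s1, s2, s3, s5, s6, s7, s8, s9}.
Read 'y': s1→{s3, s6, s7, s8}, s2→{s1, s3, s8}, s3→{s3}, s5→{s1, s2, s9}, s6→{s5, s8}, s7→{s1}, s8→{s6}, s9→{s1, s3, s5, s9}; now {s1, s2, s3, s5, s6, s7, s8, s9}.
Read 'y': s1→{s3, s6, s7, s8}, s2→{s1, s3, s8}, s3→{s3}, s5→{s1, s2, s9}, s6→{s5, s8}, s7→{s1}, s8→{s6}, s9→{s1, s3, s5, s9}; now {s1, s2, s3, s5, s6, s7, s8, s9}.
Read 'y': s1→{s3, s6, s7, s8}, s2→{s1, s3, s8}, s3→{s3}, s5→{s1, s2, s9}, s6→{s5, s8}, s7→{s1}, s8→{s6}, s9→{s1, s3, s5, s9}; now {s1, s2, s3, s5, s6, s7, s8, s9}.
Read 'x': s1→{s5, s6, s9}, s2→{s4, s7}, s3→{s7}, s5→{s1, s6, s7, s8}, s6→{s7}, s7→∅, s8→{s8}, s9→{s9}; now {s1, s4, s5, s6, s7, s8, s9}.

{s1, s4, s5, s6, s7, s8, s9}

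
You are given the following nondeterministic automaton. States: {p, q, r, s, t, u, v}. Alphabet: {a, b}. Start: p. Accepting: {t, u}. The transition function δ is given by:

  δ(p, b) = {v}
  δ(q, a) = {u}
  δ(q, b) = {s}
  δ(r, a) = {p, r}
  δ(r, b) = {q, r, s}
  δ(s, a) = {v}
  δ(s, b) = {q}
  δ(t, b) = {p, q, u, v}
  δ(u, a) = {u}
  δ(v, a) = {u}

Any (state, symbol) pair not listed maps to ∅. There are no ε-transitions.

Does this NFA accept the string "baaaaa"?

Start in {p}.
Read 'b': {p} → {v}.
Read 'a': {v} → {u}.
Read 'a': {u} → {u}.
Read 'a': {u} → {u}.
Read 'a': {u} → {u}.
Read 'a': {u} → {u}.
The final set {u} contains the accepting state u.

Yes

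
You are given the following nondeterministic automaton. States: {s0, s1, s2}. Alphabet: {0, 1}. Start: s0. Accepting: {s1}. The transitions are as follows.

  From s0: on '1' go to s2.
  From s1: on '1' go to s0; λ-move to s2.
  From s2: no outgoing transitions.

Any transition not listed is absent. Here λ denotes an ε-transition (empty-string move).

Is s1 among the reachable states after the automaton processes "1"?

No

Start in {s0}.
Read '1': {s0} → {s2}.
State s1 is not in {s2}.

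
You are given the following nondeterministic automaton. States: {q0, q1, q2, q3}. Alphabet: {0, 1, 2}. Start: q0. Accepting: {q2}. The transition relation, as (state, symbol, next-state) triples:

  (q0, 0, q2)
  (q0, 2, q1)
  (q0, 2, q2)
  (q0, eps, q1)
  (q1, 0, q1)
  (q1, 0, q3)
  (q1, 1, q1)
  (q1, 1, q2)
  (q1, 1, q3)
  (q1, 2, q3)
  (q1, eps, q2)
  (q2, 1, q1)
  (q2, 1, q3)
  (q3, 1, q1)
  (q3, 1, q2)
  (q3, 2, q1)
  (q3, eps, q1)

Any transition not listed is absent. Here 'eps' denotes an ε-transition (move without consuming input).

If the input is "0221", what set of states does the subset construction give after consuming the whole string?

Start: ε-closure({q0}) = {q0, q1, q2}.
Read '0': {q0, q1, q2} → {q1, q2, q3}.
Read '2': {q1, q2, q3} → {q1, q2, q3}.
Read '2': {q1, q2, q3} → {q1, q2, q3}.
Read '1': {q1, q2, q3} → {q1, q2, q3}.

{q1, q2, q3}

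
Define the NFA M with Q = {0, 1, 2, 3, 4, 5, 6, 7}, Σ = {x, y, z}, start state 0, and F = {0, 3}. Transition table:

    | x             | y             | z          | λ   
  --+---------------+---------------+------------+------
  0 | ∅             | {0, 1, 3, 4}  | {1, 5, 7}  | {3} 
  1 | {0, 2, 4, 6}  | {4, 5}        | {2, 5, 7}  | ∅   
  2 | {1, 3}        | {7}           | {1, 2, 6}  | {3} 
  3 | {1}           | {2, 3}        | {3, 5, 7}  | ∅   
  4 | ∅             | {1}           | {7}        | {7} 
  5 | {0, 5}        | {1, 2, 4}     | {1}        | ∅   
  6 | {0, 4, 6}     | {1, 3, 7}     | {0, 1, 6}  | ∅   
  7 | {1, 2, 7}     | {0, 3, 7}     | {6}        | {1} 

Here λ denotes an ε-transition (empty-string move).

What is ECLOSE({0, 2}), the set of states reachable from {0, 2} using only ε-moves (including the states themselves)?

Begin with {0, 2}.
ε-move 0 → 3; add 3.

{0, 2, 3}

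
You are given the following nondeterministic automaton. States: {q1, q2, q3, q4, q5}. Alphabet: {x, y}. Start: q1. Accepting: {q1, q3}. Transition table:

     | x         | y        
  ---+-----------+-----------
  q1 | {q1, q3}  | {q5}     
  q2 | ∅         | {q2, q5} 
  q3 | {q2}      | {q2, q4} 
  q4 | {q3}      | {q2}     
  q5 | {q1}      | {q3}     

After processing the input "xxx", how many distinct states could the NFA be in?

Start in {q1}.
Read 'x': q1→{q1, q3}; now {q1, q3}.
Read 'x': q1→{q1, q3}, q3→{q2}; now {q1, q2, q3}.
Read 'x': q1→{q1, q3}, q2→∅, q3→{q2}; now {q1, q2, q3}.
That set has 3 states.

3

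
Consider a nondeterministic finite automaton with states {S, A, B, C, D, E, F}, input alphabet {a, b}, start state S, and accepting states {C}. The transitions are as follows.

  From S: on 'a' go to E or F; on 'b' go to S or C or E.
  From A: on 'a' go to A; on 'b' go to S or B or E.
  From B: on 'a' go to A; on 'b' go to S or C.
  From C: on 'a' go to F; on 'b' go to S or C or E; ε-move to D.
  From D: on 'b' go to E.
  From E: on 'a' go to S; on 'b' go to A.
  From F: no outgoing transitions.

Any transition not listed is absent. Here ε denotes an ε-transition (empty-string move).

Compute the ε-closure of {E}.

{E}

Begin with {E}.
No ε-moves leave this set, so the closure equals the set itself.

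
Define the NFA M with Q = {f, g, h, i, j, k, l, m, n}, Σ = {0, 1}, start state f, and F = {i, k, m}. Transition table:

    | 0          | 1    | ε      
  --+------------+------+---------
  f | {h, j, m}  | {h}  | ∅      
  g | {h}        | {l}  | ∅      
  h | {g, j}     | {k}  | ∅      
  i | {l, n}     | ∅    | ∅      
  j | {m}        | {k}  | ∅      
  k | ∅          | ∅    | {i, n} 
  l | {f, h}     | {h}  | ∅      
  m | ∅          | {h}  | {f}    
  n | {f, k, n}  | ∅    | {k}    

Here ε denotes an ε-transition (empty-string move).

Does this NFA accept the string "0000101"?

Start in {f}.
Read '0': {f} → {f, h, j, m}.
Read '0': {f, h, j, m} → {f, g, h, j, m}.
Read '0': {f, g, h, j, m} → {f, g, h, j, m}.
Read '0': {f, g, h, j, m} → {f, g, h, j, m}.
Read '1': {f, g, h, j, m} → {h, i, k, l, n}.
Read '0': {h, i, k, l, n} → {f, g, h, i, j, k, l, n}.
Read '1': {f, g, h, i, j, k, l, n} → {h, i, k, l, n}.
The final set {h, i, k, l, n} contains the accepting states i, k.

Yes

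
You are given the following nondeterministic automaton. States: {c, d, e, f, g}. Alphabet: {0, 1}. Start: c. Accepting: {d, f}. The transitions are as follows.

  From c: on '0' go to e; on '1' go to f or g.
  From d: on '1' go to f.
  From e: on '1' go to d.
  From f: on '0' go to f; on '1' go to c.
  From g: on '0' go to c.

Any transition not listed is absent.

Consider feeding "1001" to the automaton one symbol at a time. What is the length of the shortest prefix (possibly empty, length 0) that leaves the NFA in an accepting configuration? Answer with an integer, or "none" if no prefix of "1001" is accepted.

Start in {c}.
Read '1': c→{f, g}; now {f, g}.
None of the earlier sets intersect F, but {f, g} does.

1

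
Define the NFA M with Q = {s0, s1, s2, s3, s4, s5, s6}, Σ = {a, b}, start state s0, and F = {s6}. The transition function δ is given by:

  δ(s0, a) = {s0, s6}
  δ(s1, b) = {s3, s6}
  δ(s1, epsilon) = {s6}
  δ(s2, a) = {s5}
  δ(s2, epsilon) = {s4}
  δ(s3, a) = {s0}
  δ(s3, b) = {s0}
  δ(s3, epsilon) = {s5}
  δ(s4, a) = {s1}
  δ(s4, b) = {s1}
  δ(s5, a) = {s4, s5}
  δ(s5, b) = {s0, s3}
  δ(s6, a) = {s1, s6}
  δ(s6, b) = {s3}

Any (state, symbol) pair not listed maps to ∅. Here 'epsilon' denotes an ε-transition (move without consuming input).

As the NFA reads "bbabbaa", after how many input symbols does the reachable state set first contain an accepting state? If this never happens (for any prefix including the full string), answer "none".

none

Start in {s0}.
Read 'b': {s0} → ∅.
The set is empty and remains empty for the remaining 6 symbols.
No reachable set along the way intersects F.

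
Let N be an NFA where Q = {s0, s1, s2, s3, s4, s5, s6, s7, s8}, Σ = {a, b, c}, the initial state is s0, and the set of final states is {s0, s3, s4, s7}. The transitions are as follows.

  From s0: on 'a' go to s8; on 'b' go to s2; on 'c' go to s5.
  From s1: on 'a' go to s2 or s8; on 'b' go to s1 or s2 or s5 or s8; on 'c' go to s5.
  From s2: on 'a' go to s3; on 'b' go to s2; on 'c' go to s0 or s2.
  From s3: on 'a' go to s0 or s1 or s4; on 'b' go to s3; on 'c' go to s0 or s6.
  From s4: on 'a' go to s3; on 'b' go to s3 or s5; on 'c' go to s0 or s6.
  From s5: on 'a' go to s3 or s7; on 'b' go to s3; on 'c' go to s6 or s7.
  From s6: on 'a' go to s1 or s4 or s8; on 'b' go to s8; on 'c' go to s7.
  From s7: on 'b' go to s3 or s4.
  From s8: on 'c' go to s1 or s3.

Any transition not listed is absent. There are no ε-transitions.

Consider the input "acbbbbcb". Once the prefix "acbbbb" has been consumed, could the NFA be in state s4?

Start in {s0}.
Read 'a': {s0} → {s8}.
Read 'c': {s8} → {s1, s3}.
Read 'b': {s1, s3} → {s1, s2, s3, s5, s8}.
Read 'b': {s1, s2, s3, s5, s8} → {s1, s2, s3, s5, s8}.
Read 'b': {s1, s2, s3, s5, s8} → {s1, s2, s3, s5, s8}.
Read 'b': {s1, s2, s3, s5, s8} → {s1, s2, s3, s5, s8}.
State s4 is not in {s1, s2, s3, s5, s8}.

No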